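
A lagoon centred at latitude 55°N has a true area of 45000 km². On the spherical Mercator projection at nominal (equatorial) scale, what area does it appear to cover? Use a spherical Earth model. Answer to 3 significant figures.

137000 km²

Mercator is conformal, so the point scale is isotropic: h = k = sec φ = 1/cos φ.
Areal scale = k² = sec²φ = 1/cos²(55°) = 1/0.5736² = 3.040.
Apparent area = 45000 × 3.040 ≈ 137000 km².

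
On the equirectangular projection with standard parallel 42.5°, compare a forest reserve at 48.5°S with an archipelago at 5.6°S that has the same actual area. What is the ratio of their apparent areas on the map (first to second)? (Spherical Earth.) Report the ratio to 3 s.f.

The equidistant cylindrical projection with φ₀ = 42.5° has h = 1 (meridians true) and k = cos φ₀ / cos φ along parallels.
Areal scale at 48.5°: h·k = 1.000 × 1.113 = 1.113.
Areal scale at 5.6°: h·k = 1.000 × 0.7408 = 0.7408.
Ratio = 1.113/0.7408 ≈ 1.50.

1.50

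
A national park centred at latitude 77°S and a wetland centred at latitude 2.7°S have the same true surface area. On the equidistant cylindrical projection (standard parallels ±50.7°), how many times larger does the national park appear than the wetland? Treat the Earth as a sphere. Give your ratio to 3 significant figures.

4.44

With standard parallel φ₀ = 50.7°, the equirectangular projection gives x = Rλ cos φ₀, y = Rφ, so h = 1 and k = cos 50.7° / cos φ.
Areal scale at 77°: h·k = 1.000 × 2.816 = 2.816.
Areal scale at 2.7°: h·k = 1.000 × 0.6341 = 0.6341.
Ratio = 2.816/0.6341 ≈ 4.44.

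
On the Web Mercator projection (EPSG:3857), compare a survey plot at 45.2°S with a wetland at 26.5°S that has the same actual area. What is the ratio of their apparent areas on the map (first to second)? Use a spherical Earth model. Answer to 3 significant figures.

Mercator is conformal with k = sec φ, so areal scale = k² = sec²φ.
At 45.2°: sec²(45.2°) = 1/0.7046² = 2.014.
At 26.5°: sec²(26.5°) = 1/0.8949² = 1.249.
Ratio = 2.014/1.249 = cos²(26.5°)/cos²(45.2°) ≈ 1.61.

1.61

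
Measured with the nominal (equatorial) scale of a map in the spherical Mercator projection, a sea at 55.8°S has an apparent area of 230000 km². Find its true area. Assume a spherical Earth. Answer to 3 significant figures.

For Mercator, h = k = sec φ (a conformal cylindrical projection has a single point scale, 1/cos φ).
Areal scale = k² = sec²φ = 1/cos²(55.8°) = 1/0.5621² = 3.165.
True area = apparent / (areal scale) = 230000 / 3.165 ≈ 72700 km².

72700 km²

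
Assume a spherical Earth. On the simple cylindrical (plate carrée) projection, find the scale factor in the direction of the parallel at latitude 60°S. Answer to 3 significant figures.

2.00

Plate carrée maps x = Rλ, y = Rφ. The meridian scale is h = 1 and the parallel scale is k = 1/cos φ = sec φ.
k = 1/cos 60° = 1/0.5000 = 2.000.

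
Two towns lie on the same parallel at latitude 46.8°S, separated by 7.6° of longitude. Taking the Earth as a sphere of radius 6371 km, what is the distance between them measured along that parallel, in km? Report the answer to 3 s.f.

Arc length along a parallel = R cos φ · Δλ (with Δλ in radians).
= 6371 × cos 46.8° × (7.6° × π/180) = 6371 × 0.6845 × 0.1326 ≈ 578 km.

578 km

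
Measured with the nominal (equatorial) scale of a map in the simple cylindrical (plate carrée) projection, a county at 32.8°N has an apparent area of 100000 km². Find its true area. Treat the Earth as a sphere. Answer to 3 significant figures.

84100 km²

Plate carrée maps x = Rλ, y = Rφ. The meridian scale is h = 1 and the parallel scale is k = 1/cos φ = sec φ.
Areal scale = h·k = 1 × sec φ; at 32.8°, h = 1.000, k = 1.190, so h·k = 1.190.
True area = apparent / (areal scale) = 100000 / 1.190 ≈ 84100 km².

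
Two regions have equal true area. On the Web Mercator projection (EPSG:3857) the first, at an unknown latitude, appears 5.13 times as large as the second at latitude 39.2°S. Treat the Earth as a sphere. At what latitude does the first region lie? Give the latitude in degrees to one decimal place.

For equal true areas on Mercator, apparent areas scale as sec²φ, so the ratio is cos²φ₂ / cos²φ₁.
cos²φ₂ / cos²φ₁ = 5.13  ⇒  cos φ₁ = cos 39.2° / √5.13 = 0.7749/2.265 = 0.3421.
φ₁ = arccos(0.3421) ≈ 70.0°.

70.0°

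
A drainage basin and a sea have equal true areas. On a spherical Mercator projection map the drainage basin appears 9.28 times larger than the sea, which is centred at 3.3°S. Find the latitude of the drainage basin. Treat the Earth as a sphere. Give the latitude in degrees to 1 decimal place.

70.9°

For equal true areas on Mercator, apparent areas scale as sec²φ, so the ratio is cos²φ₂ / cos²φ₁.
cos²φ₂ / cos²φ₁ = 9.28  ⇒  cos φ₁ = cos 3.3° / √9.28 = 0.9983/3.046 = 0.3277.
φ₁ = arccos(0.3277) ≈ 70.9°.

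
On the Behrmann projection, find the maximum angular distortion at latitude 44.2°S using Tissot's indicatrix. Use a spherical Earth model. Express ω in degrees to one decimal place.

21.5°

Behrmann is a cylindrical equal-area projection with standard parallels at ±30°. Cylindrical equal-area (φ₀ = 30°): h = cos φ / cos 30° along meridians, k = cos 30° / cos φ along parallels; h·k = 1.
At 44.2°: h = 0.8278, k = 1.208; principal scales a = 1.208, b = 0.8278.
sin(ω/2) = (a − b)/(a + b) = 0.3802/2.036 = 0.1867, so ω = 2 arcsin(0.1867) ≈ 21.5°.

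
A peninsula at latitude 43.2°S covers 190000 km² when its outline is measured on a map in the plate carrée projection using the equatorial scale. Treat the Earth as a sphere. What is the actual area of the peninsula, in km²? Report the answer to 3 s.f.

In the plate carrée (x = Rλ, y = Rφ), meridians are true-scale (h = 1) and parallels are stretched by k = sec φ.
Areal scale = h·k = 1 × sec φ; at 43.2°, h = 1.000, k = 1.372, so h·k = 1.372.
True area = apparent / (areal scale) = 190000 / 1.372 ≈ 139000 km².

139000 km²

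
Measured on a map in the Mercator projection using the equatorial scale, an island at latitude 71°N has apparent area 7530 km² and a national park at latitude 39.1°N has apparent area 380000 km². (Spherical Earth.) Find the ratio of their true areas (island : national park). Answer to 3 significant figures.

On Mercator the areal scale is sec²φ, so true area = apparent × cos²φ.
True area of island: 7530 × cos²(71°) = 7530 × 0.1060 = 798.1 km².
True area of national park: 380000 × cos²(39.1°) = 380000 × 0.6022 = 228900 km².
Ratio = 798.1 / 228900 ≈ 0.00349.

0.00349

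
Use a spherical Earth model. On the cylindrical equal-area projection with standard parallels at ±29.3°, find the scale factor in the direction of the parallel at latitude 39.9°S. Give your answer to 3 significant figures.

Cylindrical equal-area (φ₀ = 29.3°): h = cos φ / cos 29.3° along meridians, k = cos 29.3° / cos φ along parallels; h·k = 1.
k = cos 29.3° / cos 39.9° = 0.8721/0.7672 = 1.137.

1.14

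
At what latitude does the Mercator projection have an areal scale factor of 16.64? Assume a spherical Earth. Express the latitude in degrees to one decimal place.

Mercator areal scale is sec²φ.
sec²φ = 16.64  ⇒  cos²φ = 0.06010  ⇒  cos φ = 0.2451.
φ = arccos(0.2451) ≈ 75.8°.

75.8°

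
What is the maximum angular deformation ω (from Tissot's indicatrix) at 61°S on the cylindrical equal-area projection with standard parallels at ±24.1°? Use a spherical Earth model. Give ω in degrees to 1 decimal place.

Cylindrical equal-area (φ₀ = 24.1°): h = cos φ / cos 24.1° along meridians, k = cos 24.1° / cos φ along parallels; h·k = 1.
At 61°: h = 0.5311, k = 1.883; principal scales a = 1.883, b = 0.5311.
sin(ω/2) = (a − b)/(a + b) = 1.352/2.414 = 0.5600, so ω = 2 arcsin(0.5600) ≈ 68.1°.

68.1°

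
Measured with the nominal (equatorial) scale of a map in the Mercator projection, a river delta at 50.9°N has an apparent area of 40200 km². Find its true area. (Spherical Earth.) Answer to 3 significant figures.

16000 km²

For Mercator, h = k = sec φ (a conformal cylindrical projection has a single point scale, 1/cos φ).
Areal scale = k² = sec²φ = 1/cos²(50.9°) = 1/0.6307² = 2.514.
True area = apparent / (areal scale) = 40200 / 2.514 ≈ 16000 km².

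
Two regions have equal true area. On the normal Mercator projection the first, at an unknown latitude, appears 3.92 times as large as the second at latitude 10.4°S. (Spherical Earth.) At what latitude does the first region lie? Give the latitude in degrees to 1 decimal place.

On Mercator, (apparent₁)/(apparent₂) = sec²φ₁ / sec²φ₂ when true areas are equal.
cos²φ₂ / cos²φ₁ = 3.92  ⇒  cos φ₁ = cos 10.4° / √3.92 = 0.9836/1.980 = 0.4968.
φ₁ = arccos(0.4968) ≈ 60.2°.

60.2°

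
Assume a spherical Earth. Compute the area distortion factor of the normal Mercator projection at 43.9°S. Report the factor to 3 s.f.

For Mercator, h = k = sec φ (a conformal cylindrical projection has a single point scale, 1/cos φ).
Areal scale = k² = sec²φ = 1/cos²(43.9°) = 1/0.7206² = 1.926.

1.93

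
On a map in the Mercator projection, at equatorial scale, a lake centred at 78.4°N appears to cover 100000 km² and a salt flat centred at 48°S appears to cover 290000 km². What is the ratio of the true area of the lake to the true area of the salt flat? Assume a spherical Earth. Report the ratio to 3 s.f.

0.0311

Mercator's areal exaggeration is sec²φ; hence true area = (apparent area) · cos²φ.
True area of lake: 100000 × cos²(78.4°) = 100000 × 0.04043 = 4043 km².
True area of salt flat: 290000 × cos²(48°) = 290000 × 0.4477 = 129800 km².
Ratio = 4043 / 129800 ≈ 0.0311.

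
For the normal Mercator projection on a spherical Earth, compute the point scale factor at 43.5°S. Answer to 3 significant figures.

For Mercator, h = k = sec φ (a conformal cylindrical projection has a single point scale, 1/cos φ).
k = 1/cos 43.5° = 1/0.7254 = 1.379.

1.38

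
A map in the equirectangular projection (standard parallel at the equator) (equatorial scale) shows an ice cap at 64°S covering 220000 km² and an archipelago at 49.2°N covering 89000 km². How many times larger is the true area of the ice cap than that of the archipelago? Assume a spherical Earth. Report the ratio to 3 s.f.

1.66

Plate carrée has h = 1 and k = sec φ, giving areal scale sec φ; true area = (apparent area) · cos φ.
True area of ice cap: 220000 × cos(64°) = 220000 × 0.4384 = 96440 km².
True area of archipelago: 89000 × cos(49.2°) = 89000 × 0.6534 = 58150 km².
Ratio = 96440 / 58150 ≈ 1.66.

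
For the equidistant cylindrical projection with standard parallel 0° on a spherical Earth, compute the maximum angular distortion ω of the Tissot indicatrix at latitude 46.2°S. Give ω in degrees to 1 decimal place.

In the plate carrée (x = Rλ, y = Rφ), meridians are true-scale (h = 1) and parallels are stretched by k = sec φ.
At 46.2°: h = 1.000, k = 1.445; principal scales a = 1.445, b = 1.000.
sin(ω/2) = (a − b)/(a + b) = 0.4448/2.445 = 0.1819, so ω = 2 arcsin(0.1819) ≈ 21.0°.

21.0°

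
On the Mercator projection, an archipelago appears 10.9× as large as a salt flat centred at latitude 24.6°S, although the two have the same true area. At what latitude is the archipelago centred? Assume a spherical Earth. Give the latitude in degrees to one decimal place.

74.0°

Mercator areal scale is sec²φ, so apparent-area ratio = sec²φ₁ / sec²φ₂ = cos²φ₂ / cos²φ₁.
cos²φ₂ / cos²φ₁ = 10.9  ⇒  cos φ₁ = cos 24.6° / √10.9 = 0.9092/3.302 = 0.2754.
φ₁ = arccos(0.2754) ≈ 74.0°.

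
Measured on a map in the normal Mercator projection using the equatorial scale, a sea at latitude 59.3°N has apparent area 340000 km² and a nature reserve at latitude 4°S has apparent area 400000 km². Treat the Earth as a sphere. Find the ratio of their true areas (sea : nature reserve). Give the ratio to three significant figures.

Since Mercator area scale is 1/cos²φ, the true area equals the apparent area multiplied by cos²φ.
True area of sea: 340000 × cos²(59.3°) = 340000 × 0.2607 = 88620 km².
True area of nature reserve: 400000 × cos²(4°) = 400000 × 0.9951 = 398100 km².
Ratio = 88620 / 398100 ≈ 0.223.

0.223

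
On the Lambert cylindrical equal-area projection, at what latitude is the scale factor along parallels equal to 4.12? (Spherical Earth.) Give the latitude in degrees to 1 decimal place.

76.0°

The Lambert cylindrical equal-area projection is the cylindrical equal-area projection with its standard parallel at the equator (φ₀ = 0). For cylindrical equal-area with standard parallel φ₀, h = cos φ / cos φ₀ and k = cos φ₀ / cos φ, so h·k = 1.
k = cos φ₀ / cos φ = 4.12  ⇒  cos φ = cos 0° / 4.12 = 0.2427.
φ = arccos(0.2427) ≈ 76.0°.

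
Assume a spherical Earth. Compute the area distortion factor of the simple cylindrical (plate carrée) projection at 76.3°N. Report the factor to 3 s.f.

In the plate carrée (x = Rλ, y = Rφ), meridians are true-scale (h = 1) and parallels are stretched by k = sec φ.
Areal scale = h·k = 1 × sec φ; at 76.3°, h = 1.000, k = 4.222, so h·k = 4.222.

4.22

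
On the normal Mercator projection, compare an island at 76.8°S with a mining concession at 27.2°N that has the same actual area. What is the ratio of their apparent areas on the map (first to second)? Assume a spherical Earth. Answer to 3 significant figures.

Mercator is conformal with k = sec φ, so areal scale = k² = sec²φ.
At 76.8°: sec²(76.8°) = 1/0.2284² = 19.18.
At 27.2°: sec²(27.2°) = 1/0.8894² = 1.264.
Ratio = 19.18/1.264 = cos²(27.2°)/cos²(76.8°) ≈ 15.2.

15.2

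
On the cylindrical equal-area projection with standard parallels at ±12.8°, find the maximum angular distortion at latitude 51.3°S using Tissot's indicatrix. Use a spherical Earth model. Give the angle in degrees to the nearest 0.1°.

A cylindrical equal-area projection with standard parallel φ₀ has meridian scale h = cos φ / cos φ₀ and parallel scale k = cos φ₀ / cos φ (so areas are preserved, h·k = 1).
At 51.3°: h = 0.6412, k = 1.560; principal scales a = 1.560, b = 0.6412.
sin(ω/2) = (a − b)/(a + b) = 0.9185/2.201 = 0.4173, so ω = 2 arcsin(0.4173) ≈ 49.3°.

49.3°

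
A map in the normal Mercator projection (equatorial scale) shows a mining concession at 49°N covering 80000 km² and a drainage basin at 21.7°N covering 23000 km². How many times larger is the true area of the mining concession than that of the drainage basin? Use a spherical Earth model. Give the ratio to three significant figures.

1.73

On Mercator the areal scale is sec²φ, so true area = apparent × cos²φ.
True area of mining concession: 80000 × cos²(49°) = 80000 × 0.4304 = 34430 km².
True area of drainage basin: 23000 × cos²(21.7°) = 23000 × 0.8633 = 19860 km².
Ratio = 34430 / 19860 ≈ 1.73.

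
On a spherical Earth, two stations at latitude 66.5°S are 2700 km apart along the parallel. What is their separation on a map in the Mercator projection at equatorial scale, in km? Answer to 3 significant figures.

Mercator is conformal, so the point scale is isotropic: h = k = sec φ = 1/cos φ.
Along the parallel, k = sec 66.5° = 1/0.3987 = 2.508.
Map distance = 2700 × 2.508 ≈ 6770 km.

6770 km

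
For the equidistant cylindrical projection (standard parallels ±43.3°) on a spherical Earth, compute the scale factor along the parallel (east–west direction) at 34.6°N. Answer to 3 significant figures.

0.884

In the equirectangular projection with standard parallel φ₀ = 43.3° (x = Rλ cos φ₀, y = Rφ), meridians are true-scale (h = 1) and the parallel scale is k = cos φ₀ / cos φ.
k = cos 43.3° / cos 34.6° = 0.7278/0.8231 = 0.8841.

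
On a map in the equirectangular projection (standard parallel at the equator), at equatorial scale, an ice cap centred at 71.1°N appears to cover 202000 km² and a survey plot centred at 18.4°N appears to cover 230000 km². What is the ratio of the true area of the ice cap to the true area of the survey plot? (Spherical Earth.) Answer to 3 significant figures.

On the plate carrée, areal scale = h·k = 1 × sec φ, so true area = apparent × cos φ.
True area of ice cap: 202000 × cos(71.1°) = 202000 × 0.3239 = 65430 km².
True area of survey plot: 230000 × cos(18.4°) = 230000 × 0.9489 = 218200 km².
Ratio = 65430 / 218200 ≈ 0.300.

0.300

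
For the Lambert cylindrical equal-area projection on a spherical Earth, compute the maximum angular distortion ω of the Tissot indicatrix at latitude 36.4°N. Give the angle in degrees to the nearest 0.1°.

24.7°

The Lambert cylindrical equal-area projection is the cylindrical equal-area projection with its standard parallel at the equator (φ₀ = 0). Cylindrical equal-area (φ₀ = 0°): h = cos φ / cos 0° along meridians, k = cos 0° / cos φ along parallels; h·k = 1.
At 36.4°: h = 0.8049, k = 1.242; principal scales a = 1.242, b = 0.8049.
sin(ω/2) = (a − b)/(a + b) = 0.4375/2.047 = 0.2137, so ω = 2 arcsin(0.2137) ≈ 24.7°.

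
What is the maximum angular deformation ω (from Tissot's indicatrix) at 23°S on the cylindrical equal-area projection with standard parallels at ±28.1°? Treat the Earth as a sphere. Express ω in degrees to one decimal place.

A cylindrical equal-area projection with standard parallel φ₀ has meridian scale h = cos φ / cos φ₀ and parallel scale k = cos φ₀ / cos φ (so areas are preserved, h·k = 1).
At 23°: h = 1.044, k = 0.9583; principal scales a = 1.044, b = 0.9583.
sin(ω/2) = (a − b)/(a + b) = 0.08520/2.002 = 0.04256, so ω = 2 arcsin(0.04256) ≈ 4.9°.

4.9°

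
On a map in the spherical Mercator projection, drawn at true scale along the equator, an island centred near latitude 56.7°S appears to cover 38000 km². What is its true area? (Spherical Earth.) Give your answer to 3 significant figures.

The Mercator projection is conformal; its linear scale factor is the same in every direction and equals sec φ = 1/cos φ.
Areal scale = k² = sec²φ = 1/cos²(56.7°) = 1/0.5490² = 3.318.
True area = apparent / (areal scale) = 38000 / 3.318 ≈ 11500 km².

11500 km²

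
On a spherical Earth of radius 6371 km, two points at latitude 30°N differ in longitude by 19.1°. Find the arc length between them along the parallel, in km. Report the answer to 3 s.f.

1840 km

Arc length along a parallel = R cos φ · Δλ (with Δλ in radians).
= 6371 × cos 30° × (19.1° × π/180) = 6371 × 0.8660 × 0.3334 ≈ 1840 km.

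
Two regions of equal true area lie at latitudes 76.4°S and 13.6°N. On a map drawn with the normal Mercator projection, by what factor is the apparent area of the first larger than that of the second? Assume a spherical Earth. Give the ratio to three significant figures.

Mercator areal scale is sec²φ.
At 76.4°: sec²(76.4°) = 1/0.2351² = 18.09.
At 13.6°: sec²(13.6°) = 1/0.9720² = 1.059.
Ratio = 18.09/1.059 = cos²(13.6°)/cos²(76.4°) ≈ 17.1.

17.1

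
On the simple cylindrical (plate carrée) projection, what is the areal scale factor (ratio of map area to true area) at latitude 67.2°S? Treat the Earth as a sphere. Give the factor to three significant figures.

2.58

In the plate carrée (x = Rλ, y = Rφ), meridians are true-scale (h = 1) and parallels are stretched by k = sec φ.
Areal scale = h·k = 1 × sec φ; at 67.2°, h = 1.000, k = 2.581, so h·k = 2.581.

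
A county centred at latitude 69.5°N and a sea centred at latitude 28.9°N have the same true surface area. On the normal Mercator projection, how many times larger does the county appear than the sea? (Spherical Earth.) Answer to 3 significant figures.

On Mercator, area is exaggerated by sec²φ = 1/cos²φ.
At 69.5°: sec²(69.5°) = 1/0.3502² = 8.154.
At 28.9°: sec²(28.9°) = 1/0.8755² = 1.305.
Ratio = 8.154/1.305 = cos²(28.9°)/cos²(69.5°) ≈ 6.25.

6.25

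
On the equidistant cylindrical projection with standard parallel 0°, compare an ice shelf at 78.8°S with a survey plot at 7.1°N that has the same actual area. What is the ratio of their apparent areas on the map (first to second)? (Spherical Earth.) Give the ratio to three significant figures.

5.11

In the plate carrée (x = Rλ, y = Rφ), meridians are true-scale (h = 1) and parallels are stretched by k = sec φ.
Areal scale at 78.8°: h·k = 1.000 × 5.148 = 5.148.
Areal scale at 7.1°: h·k = 1.000 × 1.008 = 1.008.
Ratio = 5.148/1.008 ≈ 5.11.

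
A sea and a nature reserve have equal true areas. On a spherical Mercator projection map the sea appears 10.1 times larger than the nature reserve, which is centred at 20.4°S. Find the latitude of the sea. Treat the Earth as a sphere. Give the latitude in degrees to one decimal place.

Mercator areal scale is sec²φ, so apparent-area ratio = sec²φ₁ / sec²φ₂ = cos²φ₂ / cos²φ₁.
cos²φ₂ / cos²φ₁ = 10.1  ⇒  cos φ₁ = cos 20.4° / √10.1 = 0.9373/3.178 = 0.2949.
φ₁ = arccos(0.2949) ≈ 72.8°.

72.8°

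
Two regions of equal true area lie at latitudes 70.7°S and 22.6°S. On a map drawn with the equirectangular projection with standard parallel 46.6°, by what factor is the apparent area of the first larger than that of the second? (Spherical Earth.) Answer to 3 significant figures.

The equidistant cylindrical projection with φ₀ = 46.6° has h = 1 (meridians true) and k = cos φ₀ / cos φ along parallels.
Areal scale at 70.7°: h·k = 1.000 × 2.079 = 2.079.
Areal scale at 22.6°: h·k = 1.000 × 0.7442 = 0.7442.
Ratio = 2.079/0.7442 ≈ 2.79.

2.79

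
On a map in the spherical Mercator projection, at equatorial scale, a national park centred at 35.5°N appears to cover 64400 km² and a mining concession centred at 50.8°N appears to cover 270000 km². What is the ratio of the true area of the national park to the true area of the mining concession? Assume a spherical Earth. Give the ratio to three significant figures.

0.396

Mercator's areal exaggeration is sec²φ; hence true area = (apparent area) · cos²φ.
True area of national park: 64400 × cos²(35.5°) = 64400 × 0.6628 = 42680 km².
True area of mining concession: 270000 × cos²(50.8°) = 270000 × 0.3995 = 107900 km².
Ratio = 42680 / 107900 ≈ 0.396.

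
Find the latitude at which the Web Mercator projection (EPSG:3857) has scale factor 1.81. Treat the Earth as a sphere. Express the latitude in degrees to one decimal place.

Mercator scale is k = sec φ = 1/cos φ.
1/cos φ = 1.81  ⇒  cos φ = 0.5525  ⇒  φ = arccos(0.5525) ≈ 56.5°.

56.5°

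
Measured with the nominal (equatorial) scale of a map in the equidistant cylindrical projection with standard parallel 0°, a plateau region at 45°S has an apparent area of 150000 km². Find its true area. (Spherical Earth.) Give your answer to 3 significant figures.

106000 km²

Plate carrée maps x = Rλ, y = Rφ. The meridian scale is h = 1 and the parallel scale is k = 1/cos φ = sec φ.
Areal scale = h·k = 1 × sec φ; at 45°, h = 1.000, k = 1.414, so h·k = 1.414.
True area = apparent / (areal scale) = 150000 / 1.414 ≈ 106000 km².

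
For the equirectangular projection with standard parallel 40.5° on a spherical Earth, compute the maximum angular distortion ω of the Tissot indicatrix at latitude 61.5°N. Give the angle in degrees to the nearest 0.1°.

With standard parallel φ₀ = 40.5°, the equirectangular projection gives x = Rλ cos φ₀, y = Rφ, so h = 1 and k = cos 40.5° / cos φ.
At 61.5°: h = 1.000, k = 1.594; principal scales a = 1.594, b = 1.000.
sin(ω/2) = (a − b)/(a + b) = 0.5936/2.594 = 0.2289, so ω = 2 arcsin(0.2289) ≈ 26.5°.

26.5°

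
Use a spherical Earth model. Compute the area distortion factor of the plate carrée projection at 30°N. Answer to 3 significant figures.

For the equirectangular projection with φ₀ = 0 (plate carrée), h = 1 along meridians and k = sec φ along parallels.
Areal scale = h·k = 1 × sec φ; at 30°, h = 1.000, k = 1.155, so h·k = 1.155.

1.15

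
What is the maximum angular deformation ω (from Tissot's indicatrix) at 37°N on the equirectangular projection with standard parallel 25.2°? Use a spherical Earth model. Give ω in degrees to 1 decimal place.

7.1°

In the equirectangular projection with standard parallel φ₀ = 25.2° (x = Rλ cos φ₀, y = Rφ), meridians are true-scale (h = 1) and the parallel scale is k = cos φ₀ / cos φ.
At 37°: h = 1.000, k = 1.133; principal scales a = 1.133, b = 1.000.
sin(ω/2) = (a − b)/(a + b) = 0.1330/2.133 = 0.06234, so ω = 2 arcsin(0.06234) ≈ 7.1°.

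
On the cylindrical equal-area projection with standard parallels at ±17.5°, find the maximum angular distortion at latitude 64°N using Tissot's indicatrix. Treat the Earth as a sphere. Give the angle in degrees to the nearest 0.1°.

Cylindrical equal-area (φ₀ = 17.5°): h = cos φ / cos 17.5° along meridians, k = cos 17.5° / cos φ along parallels; h·k = 1.
At 64°: h = 0.4596, k = 2.176; principal scales a = 2.176, b = 0.4596.
sin(ω/2) = (a − b)/(a + b) = 1.716/2.635 = 0.6512, so ω = 2 arcsin(0.6512) ≈ 81.3°.

81.3°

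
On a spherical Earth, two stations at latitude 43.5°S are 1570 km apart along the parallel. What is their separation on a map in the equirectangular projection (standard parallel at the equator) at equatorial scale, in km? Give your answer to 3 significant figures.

Plate carrée maps x = Rλ, y = Rφ. The meridian scale is h = 1 and the parallel scale is k = 1/cos φ = sec φ.
Along the parallel, k = sec 43.5° = 1/0.7254 = 1.379.
Map distance = 1570 × 1.379 ≈ 2160 km.

2160 km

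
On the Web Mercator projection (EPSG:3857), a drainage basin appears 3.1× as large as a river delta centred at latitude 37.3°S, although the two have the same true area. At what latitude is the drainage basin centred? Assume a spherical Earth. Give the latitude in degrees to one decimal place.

63.1°

On Mercator, (apparent₁)/(apparent₂) = sec²φ₁ / sec²φ₂ when true areas are equal.
cos²φ₂ / cos²φ₁ = 3.1  ⇒  cos φ₁ = cos 37.3° / √3.1 = 0.7955/1.761 = 0.4518.
φ₁ = arccos(0.4518) ≈ 63.1°.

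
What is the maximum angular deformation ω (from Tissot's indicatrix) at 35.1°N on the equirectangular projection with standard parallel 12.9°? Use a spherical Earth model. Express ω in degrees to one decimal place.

In the equirectangular projection with standard parallel φ₀ = 12.9° (x = Rλ cos φ₀, y = Rφ), meridians are true-scale (h = 1) and the parallel scale is k = cos φ₀ / cos φ.
At 35.1°: h = 1.000, k = 1.191; principal scales a = 1.191, b = 1.000.
sin(ω/2) = (a − b)/(a + b) = 0.1914/2.191 = 0.08735, so ω = 2 arcsin(0.08735) ≈ 10.0°.

10.0°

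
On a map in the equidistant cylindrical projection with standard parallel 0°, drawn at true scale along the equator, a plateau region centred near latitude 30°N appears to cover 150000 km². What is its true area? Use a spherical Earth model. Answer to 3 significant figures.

For the equirectangular projection with φ₀ = 0 (plate carrée), h = 1 along meridians and k = sec φ along parallels.
Areal scale = h·k = 1 × sec φ; at 30°, h = 1.000, k = 1.155, so h·k = 1.155.
True area = apparent / (areal scale) = 150000 / 1.155 ≈ 130000 km².

130000 km²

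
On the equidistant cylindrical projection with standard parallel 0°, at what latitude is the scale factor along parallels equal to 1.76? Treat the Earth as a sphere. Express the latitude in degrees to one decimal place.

55.4°

Plate carrée: h = 1, k = sec φ along parallels.
sec φ = 1.76  ⇒  cos φ = 0.5682  ⇒  φ ≈ 55.4°.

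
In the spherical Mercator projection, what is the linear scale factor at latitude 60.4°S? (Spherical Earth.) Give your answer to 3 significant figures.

2.02

Mercator is conformal, so the point scale is isotropic: h = k = sec φ = 1/cos φ.
k = 1/cos 60.4° = 1/0.4939 = 2.025.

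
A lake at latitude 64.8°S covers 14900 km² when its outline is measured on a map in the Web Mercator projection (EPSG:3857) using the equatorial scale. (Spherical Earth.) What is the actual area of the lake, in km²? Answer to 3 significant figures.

The Mercator projection is conformal; its linear scale factor is the same in every direction and equals sec φ = 1/cos φ.
Areal scale = k² = sec²φ = 1/cos²(64.8°) = 1/0.4258² = 5.516.
True area = apparent / (areal scale) = 14900 / 5.516 ≈ 2700 km².

2700 km²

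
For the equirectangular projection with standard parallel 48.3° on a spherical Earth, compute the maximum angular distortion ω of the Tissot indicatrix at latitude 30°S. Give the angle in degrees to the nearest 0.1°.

In the equirectangular projection with standard parallel φ₀ = 48.3° (x = Rλ cos φ₀, y = Rφ), meridians are true-scale (h = 1) and the parallel scale is k = cos φ₀ / cos φ.
At 30°: h = 1.000, k = 0.7681; principal scales a = 1.000, b = 0.7681.
sin(ω/2) = (a − b)/(a + b) = 0.2319/1.768 = 0.1311, so ω = 2 arcsin(0.1311) ≈ 15.1°.

15.1°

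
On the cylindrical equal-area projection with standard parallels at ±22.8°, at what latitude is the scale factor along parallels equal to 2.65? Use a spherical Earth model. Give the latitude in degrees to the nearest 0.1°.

For cylindrical equal-area with standard parallel φ₀, h = cos φ / cos φ₀ and k = cos φ₀ / cos φ, so h·k = 1.
k = cos φ₀ / cos φ = 2.65  ⇒  cos φ = cos 22.8° / 2.65 = 0.3479.
φ = arccos(0.3479) ≈ 69.6°.

69.6°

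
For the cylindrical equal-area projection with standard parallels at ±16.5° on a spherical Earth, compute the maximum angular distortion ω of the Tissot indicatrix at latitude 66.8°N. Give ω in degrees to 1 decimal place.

For cylindrical equal-area with standard parallel φ₀, h = cos φ / cos φ₀ and k = cos φ₀ / cos φ, so h·k = 1.
At 66.8°: h = 0.4109, k = 2.434; principal scales a = 2.434, b = 0.4109.
sin(ω/2) = (a − b)/(a + b) = 2.023/2.845 = 0.7111, so ω = 2 arcsin(0.7111) ≈ 90.7°.

90.7°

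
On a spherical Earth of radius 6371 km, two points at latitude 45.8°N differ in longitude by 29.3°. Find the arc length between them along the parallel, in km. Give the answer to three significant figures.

2270 km

Arc length along a parallel = R cos φ · Δλ (with Δλ in radians).
= 6371 × cos 45.8° × (29.3° × π/180) = 6371 × 0.6972 × 0.5114 ≈ 2270 km.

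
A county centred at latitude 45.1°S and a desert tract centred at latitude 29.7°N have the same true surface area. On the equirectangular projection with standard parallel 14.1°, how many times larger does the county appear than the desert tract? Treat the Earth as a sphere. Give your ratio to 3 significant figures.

1.23

The equidistant cylindrical projection with φ₀ = 14.1° has h = 1 (meridians true) and k = cos φ₀ / cos φ along parallels.
Areal scale at 45.1°: h·k = 1.000 × 1.374 = 1.374.
Areal scale at 29.7°: h·k = 1.000 × 1.117 = 1.117.
Ratio = 1.374/1.117 ≈ 1.23.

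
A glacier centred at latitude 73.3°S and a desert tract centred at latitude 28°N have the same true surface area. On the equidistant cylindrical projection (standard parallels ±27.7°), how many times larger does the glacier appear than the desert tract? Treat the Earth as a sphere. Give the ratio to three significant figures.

3.07

In the equirectangular projection with standard parallel φ₀ = 27.7° (x = Rλ cos φ₀, y = Rφ), meridians are true-scale (h = 1) and the parallel scale is k = cos φ₀ / cos φ.
Areal scale at 73.3°: h·k = 1.000 × 3.081 = 3.081.
Areal scale at 28°: h·k = 1.000 × 1.003 = 1.003.
Ratio = 3.081/1.003 ≈ 3.07.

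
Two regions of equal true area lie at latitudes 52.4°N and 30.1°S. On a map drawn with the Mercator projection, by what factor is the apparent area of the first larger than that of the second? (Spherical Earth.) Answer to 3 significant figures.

Mercator areal scale is sec²φ.
At 52.4°: sec²(52.4°) = 1/0.6101² = 2.686.
At 30.1°: sec²(30.1°) = 1/0.8652² = 1.336.
Ratio = 2.686/1.336 = cos²(30.1°)/cos²(52.4°) ≈ 2.01.

2.01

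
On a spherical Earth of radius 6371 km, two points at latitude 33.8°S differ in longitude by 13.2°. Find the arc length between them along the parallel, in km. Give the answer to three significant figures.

1220 km

Arc length along a parallel = R cos φ · Δλ (with Δλ in radians).
= 6371 × cos 33.8° × (13.2° × π/180) = 6371 × 0.8310 × 0.2304 ≈ 1220 km.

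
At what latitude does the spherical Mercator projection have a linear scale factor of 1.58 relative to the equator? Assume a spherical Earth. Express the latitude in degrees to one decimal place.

50.7°

Mercator scale is k = sec φ = 1/cos φ.
1/cos φ = 1.58  ⇒  cos φ = 0.6329  ⇒  φ = arccos(0.6329) ≈ 50.7°.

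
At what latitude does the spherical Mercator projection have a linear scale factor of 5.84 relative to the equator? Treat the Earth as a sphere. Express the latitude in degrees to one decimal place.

Mercator scale is k = sec φ = 1/cos φ.
1/cos φ = 5.84  ⇒  cos φ = 0.1712  ⇒  φ = arccos(0.1712) ≈ 80.1°.

80.1°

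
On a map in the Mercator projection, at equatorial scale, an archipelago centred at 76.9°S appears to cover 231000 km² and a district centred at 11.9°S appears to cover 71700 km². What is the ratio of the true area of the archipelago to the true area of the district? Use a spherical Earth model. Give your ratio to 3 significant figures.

On Mercator the areal scale is sec²φ, so true area = apparent × cos²φ.
True area of archipelago: 231000 × cos²(76.9°) = 231000 × 0.05137 = 11870 km².
True area of district: 71700 × cos²(11.9°) = 71700 × 0.9575 = 68650 km².
Ratio = 11870 / 68650 ≈ 0.173.

0.173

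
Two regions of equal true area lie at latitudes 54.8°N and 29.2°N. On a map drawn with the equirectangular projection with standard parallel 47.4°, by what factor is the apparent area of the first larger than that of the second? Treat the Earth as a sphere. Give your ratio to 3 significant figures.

1.51

In the equirectangular projection with standard parallel φ₀ = 47.4° (x = Rλ cos φ₀, y = Rφ), meridians are true-scale (h = 1) and the parallel scale is k = cos φ₀ / cos φ.
Areal scale at 54.8°: h·k = 1.000 × 1.174 = 1.174.
Areal scale at 29.2°: h·k = 1.000 × 0.7754 = 0.7754.
Ratio = 1.174/0.7754 ≈ 1.51.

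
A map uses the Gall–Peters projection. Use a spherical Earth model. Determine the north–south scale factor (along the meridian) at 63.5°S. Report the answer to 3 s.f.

0.631

Gall–Peters is a cylindrical equal-area projection with standard parallels at ±45°. For cylindrical equal-area with standard parallel φ₀, h = cos φ / cos φ₀ and k = cos φ₀ / cos φ, so h·k = 1.
h = cos 63.5° / cos 45° = 0.4462/0.7071 = 0.6310.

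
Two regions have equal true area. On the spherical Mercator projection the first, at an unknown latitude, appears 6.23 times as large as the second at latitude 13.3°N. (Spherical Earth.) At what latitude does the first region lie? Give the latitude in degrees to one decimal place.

67.1°

Mercator areal scale is sec²φ, so apparent-area ratio = sec²φ₁ / sec²φ₂ = cos²φ₂ / cos²φ₁.
cos²φ₂ / cos²φ₁ = 6.23  ⇒  cos φ₁ = cos 13.3° / √6.23 = 0.9732/2.496 = 0.3899.
φ₁ = arccos(0.3899) ≈ 67.1°.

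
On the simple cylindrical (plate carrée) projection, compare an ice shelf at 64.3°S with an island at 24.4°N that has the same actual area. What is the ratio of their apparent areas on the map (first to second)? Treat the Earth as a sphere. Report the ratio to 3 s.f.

2.10

For the equirectangular projection with φ₀ = 0 (plate carrée), h = 1 along meridians and k = sec φ along parallels.
Areal scale at 64.3°: h·k = 1.000 × 2.306 = 2.306.
Areal scale at 24.4°: h·k = 1.000 × 1.098 = 1.098.
Ratio = 2.306/1.098 ≈ 2.10.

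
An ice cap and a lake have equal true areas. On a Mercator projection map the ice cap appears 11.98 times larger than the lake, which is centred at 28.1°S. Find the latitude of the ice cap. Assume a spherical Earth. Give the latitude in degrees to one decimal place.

75.2°

Mercator areal scale is sec²φ, so apparent-area ratio = sec²φ₁ / sec²φ₂ = cos²φ₂ / cos²φ₁.
cos²φ₂ / cos²φ₁ = 11.98  ⇒  cos φ₁ = cos 28.1° / √11.98 = 0.8821/3.461 = 0.2549.
φ₁ = arccos(0.2549) ≈ 75.2°.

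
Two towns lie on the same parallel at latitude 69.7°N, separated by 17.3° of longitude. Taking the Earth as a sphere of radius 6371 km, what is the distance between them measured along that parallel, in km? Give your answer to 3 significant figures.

667 km

Arc length along a parallel = R cos φ · Δλ (with Δλ in radians).
= 6371 × cos 69.7° × (17.3° × π/180) = 6371 × 0.3469 × 0.3019 ≈ 667 km.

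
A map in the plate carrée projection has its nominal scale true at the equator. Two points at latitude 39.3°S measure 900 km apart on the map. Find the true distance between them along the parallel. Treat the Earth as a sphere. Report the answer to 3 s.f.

In the plate carrée (x = Rλ, y = Rφ), meridians are true-scale (h = 1) and parallels are stretched by k = sec φ.
Along the parallel at 39.3°, map distances are exaggerated by k = sec 39.3° = 1.292.
True distance = 900 / 1.292 = 900 × cos 39.3° ≈ 696 km.

696 km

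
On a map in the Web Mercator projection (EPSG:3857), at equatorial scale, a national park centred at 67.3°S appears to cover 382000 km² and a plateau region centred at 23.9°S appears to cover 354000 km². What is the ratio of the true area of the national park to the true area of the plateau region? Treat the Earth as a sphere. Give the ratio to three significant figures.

On Mercator the areal scale is sec²φ, so true area = apparent × cos²φ.
True area of national park: 382000 × cos²(67.3°) = 382000 × 0.1489 = 56890 km².
True area of plateau region: 354000 × cos²(23.9°) = 354000 × 0.8359 = 295900 km².
Ratio = 56890 / 295900 ≈ 0.192.

0.192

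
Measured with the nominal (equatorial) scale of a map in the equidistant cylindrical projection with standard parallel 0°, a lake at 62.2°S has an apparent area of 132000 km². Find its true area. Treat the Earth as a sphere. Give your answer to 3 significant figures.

61600 km²

Plate carrée maps x = Rλ, y = Rφ. The meridian scale is h = 1 and the parallel scale is k = 1/cos φ = sec φ.
Areal scale = h·k = 1 × sec φ; at 62.2°, h = 1.000, k = 2.144, so h·k = 2.144.
True area = apparent / (areal scale) = 132000 / 2.144 ≈ 61600 km².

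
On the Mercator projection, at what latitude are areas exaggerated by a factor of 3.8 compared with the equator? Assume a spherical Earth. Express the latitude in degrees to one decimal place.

Mercator areal scale is sec²φ.
sec²φ = 3.8  ⇒  cos²φ = 0.2632  ⇒  cos φ = 0.5130.
φ = arccos(0.5130) ≈ 59.1°.

59.1°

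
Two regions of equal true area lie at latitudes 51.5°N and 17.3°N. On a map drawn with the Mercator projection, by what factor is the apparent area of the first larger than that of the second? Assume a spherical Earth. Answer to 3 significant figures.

2.35

Mercator areal scale is sec²φ.
At 51.5°: sec²(51.5°) = 1/0.6225² = 2.580.
At 17.3°: sec²(17.3°) = 1/0.9548² = 1.097.
Ratio = 2.580/1.097 = cos²(17.3°)/cos²(51.5°) ≈ 2.35.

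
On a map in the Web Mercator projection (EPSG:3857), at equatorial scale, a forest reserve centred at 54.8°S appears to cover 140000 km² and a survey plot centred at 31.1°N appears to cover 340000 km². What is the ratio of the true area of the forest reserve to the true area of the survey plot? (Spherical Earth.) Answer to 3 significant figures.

Since Mercator area scale is 1/cos²φ, the true area equals the apparent area multiplied by cos²φ.
True area of forest reserve: 140000 × cos²(54.8°) = 140000 × 0.3323 = 46520 km².
True area of survey plot: 340000 × cos²(31.1°) = 340000 × 0.7332 = 249300 km².
Ratio = 46520 / 249300 ≈ 0.187.

0.187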